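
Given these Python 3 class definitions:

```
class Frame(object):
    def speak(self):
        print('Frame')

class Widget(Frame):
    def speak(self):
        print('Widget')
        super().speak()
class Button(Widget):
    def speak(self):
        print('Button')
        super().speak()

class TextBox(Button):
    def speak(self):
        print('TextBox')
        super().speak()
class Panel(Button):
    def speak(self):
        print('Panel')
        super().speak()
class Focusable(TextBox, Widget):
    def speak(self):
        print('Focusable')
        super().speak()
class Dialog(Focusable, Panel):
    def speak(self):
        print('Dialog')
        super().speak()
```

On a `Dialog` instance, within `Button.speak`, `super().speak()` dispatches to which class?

Widget

L[Dialog] = Dialog + merge(L[Focusable], L[Panel], [Focusable Panel])
  take Focusable:  [Focusable TextBox Button Widget Frame object] + [Panel Button Widget Frame object] + [Focusable Panel]
  take TextBox:  [TextBox Button Widget Frame object] + [Panel Button Widget Frame object] + [Panel]
  take Panel:  [Button Widget Frame object] + [Panel Button Widget Frame object] + [Panel]
  take Button:  [Button Widget Frame object] + [Button Widget Frame object]
  take Widget:  [Widget Frame object] + [Widget Frame object]
  take Frame:  [Frame object] + [Frame object]
  take object:  [object] + [object]
MRO: Dialog Focusable TextBox Panel Button Widget Frame object
super() in Button.speak on a Dialog instance goes to the class after Button in Dialog's MRO: Widget.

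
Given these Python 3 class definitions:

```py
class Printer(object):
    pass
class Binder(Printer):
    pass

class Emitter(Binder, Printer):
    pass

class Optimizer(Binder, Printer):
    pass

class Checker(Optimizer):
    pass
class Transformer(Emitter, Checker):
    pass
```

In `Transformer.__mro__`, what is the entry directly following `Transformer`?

L[Transformer] = Transformer + merge(L[Emitter], L[Checker], [Emitter Checker])
  take Emitter:  [Emitter Binder Printer object] + [Checker Optimizer Binder Printer object] + [Emitter Checker]
  take Checker:  [Binder Printer object] + [Checker Optimizer Binder Printer object] + [Checker]
  take Optimizer:  [Binder Printer object] + [Optimizer Binder Printer object]
  take Binder:  [Binder Printer object] + [Binder Printer object]
  take Printer:  [Printer object] + [Printer object]
  take object:  [object] + [object]
MRO: Transformer Emitter Checker Optimizer Binder Printer object
Transformer is at position 0; next is Emitter.

Emitter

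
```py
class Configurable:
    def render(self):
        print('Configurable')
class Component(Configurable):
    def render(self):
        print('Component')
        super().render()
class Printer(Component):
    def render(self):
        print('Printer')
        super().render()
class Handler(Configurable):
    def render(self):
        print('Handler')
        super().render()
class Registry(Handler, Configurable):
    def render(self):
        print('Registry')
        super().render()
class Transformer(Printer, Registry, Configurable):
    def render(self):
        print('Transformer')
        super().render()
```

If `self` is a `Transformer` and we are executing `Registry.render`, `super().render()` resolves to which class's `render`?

Handler

L[Transformer] = Transformer + merge(L[Printer], L[Registry], L[Configurable], [Printer Registry Configurable])
  take Printer:  [Printer Component Configurable object] + [Registry Handler Configurable object] + [Configurable object] + [Printer Registry Configurable]
  take Component:  [Component Configurable object] + [Registry Handler Configurable object] + [Configurable object] + [Registry Configurable]
  take Registry:  [Configurable object] + [Registry Handler Configurable object] + [Configurable object] + [Registry Configurable]
  take Handler:  [Configurable object] + [Handler Configurable object] + [Configurable object] + [Configurable]
  take Configurable:  [Configurable object] + [Configurable object] + [Configurable object] + [Configurable]
  take object:  [object] + [object] + [object]
MRO: Transformer Printer Component Registry Handler Configurable object
super() in Registry.render on a Transformer instance goes to the class after Registry in Transformer's MRO: Handler.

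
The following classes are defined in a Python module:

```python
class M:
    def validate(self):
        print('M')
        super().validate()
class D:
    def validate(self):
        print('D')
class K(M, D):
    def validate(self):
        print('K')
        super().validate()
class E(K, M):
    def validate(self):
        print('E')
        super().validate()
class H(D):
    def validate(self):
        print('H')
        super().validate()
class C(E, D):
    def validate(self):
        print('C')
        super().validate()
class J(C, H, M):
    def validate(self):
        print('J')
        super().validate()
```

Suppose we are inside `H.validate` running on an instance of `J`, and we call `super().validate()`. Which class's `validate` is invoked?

L[J] = J + merge(L[C], L[H], L[M], [C H M])
  take C:  [C E K M D object] + [H D object] + [M object] + [C H M]
  take E:  [E K M D object] + [H D object] + [M object] + [H M]
  take K:  [K M D object] + [H D object] + [M object] + [H M]
  take H:  [M D object] + [H D object] + [M object] + [H M]
  take M:  [M D object] + [D object] + [M object] + [M]
  take D:  [D object] + [D object] + [object]
  take object:  [object] + [object] + [object]
MRO: J C E K H M D object
super() in H.validate on a J instance goes to the class after H in J's MRO: M.

M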